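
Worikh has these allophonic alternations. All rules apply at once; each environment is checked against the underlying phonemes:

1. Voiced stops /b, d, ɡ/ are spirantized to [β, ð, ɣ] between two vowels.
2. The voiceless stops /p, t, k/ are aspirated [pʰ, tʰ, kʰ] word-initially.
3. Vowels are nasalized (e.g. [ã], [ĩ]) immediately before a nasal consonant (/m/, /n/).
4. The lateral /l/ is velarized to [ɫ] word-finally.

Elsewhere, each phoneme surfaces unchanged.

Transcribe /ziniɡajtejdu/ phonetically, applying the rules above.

/z/ — not in any rule's target class → [z].
/i/ (between /z/ and /n/): before a nasal consonant, so rule 3 applies → [ĩ].
/n/ (between /i/ and /i/): no rule targets it → [n].
/i/ (between /n/ and /ɡ/): rule 3 targets it, but not before a nasal consonant → unchanged [i].
/ɡ/ — between /i/ and /a/, between two vowels — surfaces as [ɣ] (rule 1).
/a/ — between /ɡ/ and /j/; rule 3 does not apply here → [a].
/j/ stays [j].
/t/ — between /j/ and /e/; rule 2 does not apply here → [t].
/e/ (between /t/ and /j/) is in the target of rule 3 but the environment (before a nasal consonant) is not met → [e].
/j/ (between /e/ and /d/) is unaffected → [j].
/d/ (between /j/ and /u/) fails the environment for rule 1, so it stays [d].
/u/ (word-final): rule 3 targets it, but not before a nasal consonant → unchanged [u].

[zĩniɣajtejdu]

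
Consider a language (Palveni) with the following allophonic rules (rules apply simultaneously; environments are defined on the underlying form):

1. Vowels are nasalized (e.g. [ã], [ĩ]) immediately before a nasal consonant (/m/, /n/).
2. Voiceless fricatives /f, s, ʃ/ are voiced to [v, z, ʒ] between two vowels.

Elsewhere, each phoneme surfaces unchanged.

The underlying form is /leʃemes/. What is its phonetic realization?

[leʒẽmes]

/e/ — between /l/ and /ʃ/; rule 1 does not apply here → [e].
/ʃ/ (between /e/ and /e/) occurs between two vowels → [ʒ] by rule 2.
/e/ (between /ʃ/ and /m/): before a nasal consonant, so rule 1 applies → [ẽ].
/e/ (between /m/ and /s/): rule 1 targets it, but not before a nasal consonant → unchanged [e].
/s/ (word-final): rule 2 targets it, but not between two vowels → unchanged [s].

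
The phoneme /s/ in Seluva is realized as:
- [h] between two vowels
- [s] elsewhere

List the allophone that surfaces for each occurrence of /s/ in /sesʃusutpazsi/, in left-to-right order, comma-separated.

[s], [s], [h], [s]

Occurrence 1 (position 1): no conditioning environment matches → elsewhere allophone [s].
Occurrence 2 (position 3): no conditioning environment matches → elsewhere allophone [s].
Occurrence 3 (position 6): between two vowels → [h].
Occurrence 4 (position 12): no conditioning environment matches → elsewhere allophone [s].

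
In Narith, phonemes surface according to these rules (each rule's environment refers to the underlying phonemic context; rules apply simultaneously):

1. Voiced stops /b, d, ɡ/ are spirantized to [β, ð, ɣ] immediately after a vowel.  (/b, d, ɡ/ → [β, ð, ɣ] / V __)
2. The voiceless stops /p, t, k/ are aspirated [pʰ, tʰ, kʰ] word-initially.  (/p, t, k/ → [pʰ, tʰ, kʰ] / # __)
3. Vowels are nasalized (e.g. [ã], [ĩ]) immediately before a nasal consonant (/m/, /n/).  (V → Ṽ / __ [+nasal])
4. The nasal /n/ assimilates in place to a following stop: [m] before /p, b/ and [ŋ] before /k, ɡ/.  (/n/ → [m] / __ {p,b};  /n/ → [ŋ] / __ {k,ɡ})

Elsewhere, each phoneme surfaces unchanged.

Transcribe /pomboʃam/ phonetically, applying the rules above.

[pʰõmboʃãm]

/p/ — word-initial, word-initially — surfaces as [pʰ] (rule 2).
/o/ — between /p/ and /m/, before a nasal consonant — surfaces as [õ] (rule 3).
/m/ (between /o/ and /b/) is unaffected → [m].
/b/ (between /m/ and /o/) fails the environment for rule 1, so it stays [b].
/o/ (between /b/ and /ʃ/) is in the target of rule 3 but the environment (before a nasal consonant) is not met → [o].
/ʃ/ — not in any rule's target class → [ʃ].
/a/ — between /ʃ/ and /m/, before a nasal consonant — surfaces as [ã] (rule 3).
/m/ (word-final): no rule targets it → [m].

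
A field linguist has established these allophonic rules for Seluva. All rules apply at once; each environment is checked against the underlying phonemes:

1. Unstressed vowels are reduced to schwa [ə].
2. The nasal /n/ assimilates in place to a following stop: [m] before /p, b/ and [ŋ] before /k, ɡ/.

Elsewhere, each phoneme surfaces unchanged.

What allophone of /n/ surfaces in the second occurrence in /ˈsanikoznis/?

[n]

/n/ — between /z/ and /i/; rule 2 does not apply here → [n].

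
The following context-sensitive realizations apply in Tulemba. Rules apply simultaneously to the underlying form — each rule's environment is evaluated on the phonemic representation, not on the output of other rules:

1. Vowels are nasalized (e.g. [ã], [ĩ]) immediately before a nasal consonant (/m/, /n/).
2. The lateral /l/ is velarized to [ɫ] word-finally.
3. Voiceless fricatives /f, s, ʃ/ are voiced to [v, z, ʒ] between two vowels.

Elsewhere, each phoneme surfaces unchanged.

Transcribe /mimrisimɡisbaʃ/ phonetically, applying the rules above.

/i/ (between /m/ and /m/) occurs before a nasal consonant → [ĩ] by rule 1.
/i/ (between /r/ and /s/) fails the environment for rule 1, so it stays [i].
/s/ meets the environment for rule 3 (between two vowels) → [z].
/i/ meets the environment for rule 1 (before a nasal consonant) → [ĩ].
/i/ (between /ɡ/ and /s/): rule 1 targets it, but not before a nasal consonant → unchanged [i].
/s/ (between /i/ and /b/): rule 3 targets it, but not between two vowels → unchanged [s].
/a/ (between /b/ and /ʃ/) fails the environment for rule 1, so it stays [a].
/ʃ/ (word-final) is in the target of rule 3 but the environment (between two vowels) is not met → [ʃ].

[mĩmrizĩmɡisbaʃ]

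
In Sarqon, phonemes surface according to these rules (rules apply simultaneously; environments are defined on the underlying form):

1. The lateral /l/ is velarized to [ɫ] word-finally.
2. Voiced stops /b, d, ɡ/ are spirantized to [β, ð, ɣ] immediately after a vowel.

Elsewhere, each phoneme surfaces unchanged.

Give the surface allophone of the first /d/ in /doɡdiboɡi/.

[d]

/d/ (word-initial) fails the environment for rule 2, so it stays [d].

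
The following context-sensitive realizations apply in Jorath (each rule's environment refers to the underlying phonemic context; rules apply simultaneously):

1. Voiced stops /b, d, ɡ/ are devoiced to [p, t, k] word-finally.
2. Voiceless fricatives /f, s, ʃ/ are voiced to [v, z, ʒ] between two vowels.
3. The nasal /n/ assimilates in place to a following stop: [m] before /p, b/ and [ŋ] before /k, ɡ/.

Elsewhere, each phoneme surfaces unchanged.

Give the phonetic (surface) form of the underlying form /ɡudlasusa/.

/ɡ/ (word-initial) fails the environment for rule 1, so it stays [ɡ].
/u/ (between /ɡ/ and /d/) is unaffected → [u].
/d/ (between /u/ and /l/): rule 1 targets it, but not word-finally → unchanged [d].
/l/ (between /d/ and /a/): no rule targets it → [l].
/a/ stays [a].
/s/ — between /a/ and /u/, between two vowels — surfaces as [z] (rule 2).
/u/ stays [u].
/s/ — between /u/ and /a/, between two vowels — surfaces as [z] (rule 2).
/a/ — not in any rule's target class → [a].

[ɡudlazuza]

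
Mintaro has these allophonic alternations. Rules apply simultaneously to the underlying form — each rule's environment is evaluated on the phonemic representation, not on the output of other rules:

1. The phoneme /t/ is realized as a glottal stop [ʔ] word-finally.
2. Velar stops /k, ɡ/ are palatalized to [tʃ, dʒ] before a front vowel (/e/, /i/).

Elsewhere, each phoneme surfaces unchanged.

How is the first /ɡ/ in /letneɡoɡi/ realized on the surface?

[ɡ]

/ɡ/ (between /e/ and /o/): rule 2 targets it, but not before a front vowel → unchanged [ɡ].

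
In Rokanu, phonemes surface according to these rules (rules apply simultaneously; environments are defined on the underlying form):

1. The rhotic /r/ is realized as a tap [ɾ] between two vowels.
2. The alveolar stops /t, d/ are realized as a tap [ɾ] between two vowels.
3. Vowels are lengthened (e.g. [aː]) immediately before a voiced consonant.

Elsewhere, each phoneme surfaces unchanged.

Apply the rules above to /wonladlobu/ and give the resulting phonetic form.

/w/ (word-initial) is unaffected → [w].
/o/ meets the environment for rule 3 (before a voiced consonant) → [oː].
/n/ stays [n].
/l/ (between /n/ and /a/): no rule targets it → [l].
Rule 3 applies to /a/ (between /l/ and /d/: before a voiced consonant) → [aː].
/d/ — between /a/ and /l/; rule 2 does not apply here → [d].
/l/ — not in any rule's target class → [l].
Rule 3 applies to /o/ (between /l/ and /b/: before a voiced consonant) → [oː].
/b/ (between /o/ and /u/): no rule targets it → [b].
/u/ (word-final): rule 3 targets it, but not before a voiced consonant → unchanged [u].

[woːnlaːdloːbu]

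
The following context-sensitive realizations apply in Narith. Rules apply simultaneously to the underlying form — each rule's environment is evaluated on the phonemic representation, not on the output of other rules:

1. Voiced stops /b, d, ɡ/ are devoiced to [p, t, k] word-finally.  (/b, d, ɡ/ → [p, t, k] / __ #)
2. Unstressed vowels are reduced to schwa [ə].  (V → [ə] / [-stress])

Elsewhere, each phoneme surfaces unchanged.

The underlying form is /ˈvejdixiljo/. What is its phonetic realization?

[ˈvejdəxəljə]

/v/ (word-initial): no rule targets it → [v].
/e/ (between /v/ and /j/) is in the target of rule 2 but the environment (in an unstressed syllable) is not met → [e].
/j/ (between /e/ and /d/): no rule targets it → [j].
/d/ (between /j/ and /i/) fails the environment for rule 1, so it stays [d].
/i/ (between /d/ and /x/): in an unstressed syllable, so rule 2 applies → [ə].
/x/ — not in any rule's target class → [x].
/i/ — between /x/ and /l/, in an unstressed syllable — surfaces as [ə] (rule 2).
/l/ (between /i/ and /j/) is unaffected → [l].
/j/ (between /l/ and /o/) is unaffected → [j].
/o/ (word-final) occurs in an unstressed syllable → [ə] by rule 2.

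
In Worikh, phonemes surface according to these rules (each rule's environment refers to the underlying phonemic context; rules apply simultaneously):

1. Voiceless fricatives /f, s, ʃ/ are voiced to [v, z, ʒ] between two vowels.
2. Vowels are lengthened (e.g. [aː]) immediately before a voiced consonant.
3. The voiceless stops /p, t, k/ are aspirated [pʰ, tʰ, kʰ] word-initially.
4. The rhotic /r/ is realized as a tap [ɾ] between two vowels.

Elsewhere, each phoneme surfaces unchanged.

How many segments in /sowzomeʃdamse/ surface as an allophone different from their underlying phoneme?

Segments that undergo a rule: /o/ → [oː] (rule 2); /o/ → [oː] (rule 2); /a/ → [aː] (rule 2).
All other segments surface unchanged.

3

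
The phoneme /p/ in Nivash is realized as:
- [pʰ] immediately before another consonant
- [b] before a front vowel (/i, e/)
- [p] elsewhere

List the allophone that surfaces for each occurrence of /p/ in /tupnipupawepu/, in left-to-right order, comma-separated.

[pʰ], [p], [p], [p]

Occurrence 1 (position 3): immediately before another consonant → [pʰ].
Occurrence 2 (position 6): no conditioning environment matches → elsewhere allophone [p].
Occurrence 3 (position 8): no conditioning environment matches → elsewhere allophone [p].
Occurrence 4 (position 12): no conditioning environment matches → elsewhere allophone [p].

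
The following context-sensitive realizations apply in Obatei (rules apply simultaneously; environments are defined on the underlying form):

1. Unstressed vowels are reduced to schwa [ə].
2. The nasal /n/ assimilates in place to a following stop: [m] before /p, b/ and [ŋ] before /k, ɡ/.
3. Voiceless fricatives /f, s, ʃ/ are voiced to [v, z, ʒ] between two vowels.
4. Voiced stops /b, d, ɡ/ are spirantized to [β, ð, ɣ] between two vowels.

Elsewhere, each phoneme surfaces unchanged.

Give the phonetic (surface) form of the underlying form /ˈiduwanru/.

/i/ (word-initial) is in the target of rule 1 but the environment (in an unstressed syllable) is not met → [i].
/d/ meets the environment for rule 4 (between two vowels) → [ð].
/u/ — between /d/ and /w/, in an unstressed syllable — surfaces as [ə] (rule 1).
/w/ stays [w].
/a/ meets the environment for rule 1 (in an unstressed syllable) → [ə].
/n/ (between /a/ and /r/) is in the target of rule 2 but the environment (before a labial or velar stop) is not met → [n].
/r/ (between /n/ and /u/) is unaffected → [r].
/u/ — word-final, in an unstressed syllable — surfaces as [ə] (rule 1).

[ˈiðəwənrə]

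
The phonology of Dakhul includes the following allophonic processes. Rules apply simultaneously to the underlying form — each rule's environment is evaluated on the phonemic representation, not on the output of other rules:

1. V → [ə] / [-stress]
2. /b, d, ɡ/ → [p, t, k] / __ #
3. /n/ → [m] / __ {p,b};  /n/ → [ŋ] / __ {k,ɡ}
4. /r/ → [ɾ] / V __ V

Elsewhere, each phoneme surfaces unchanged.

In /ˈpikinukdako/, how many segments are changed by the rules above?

4

Segments that undergo a rule: /i/ → [ə] (rule 1); /u/ → [ə] (rule 1); /a/ → [ə] (rule 1); /o/ → [ə] (rule 1).
All other segments surface unchanged.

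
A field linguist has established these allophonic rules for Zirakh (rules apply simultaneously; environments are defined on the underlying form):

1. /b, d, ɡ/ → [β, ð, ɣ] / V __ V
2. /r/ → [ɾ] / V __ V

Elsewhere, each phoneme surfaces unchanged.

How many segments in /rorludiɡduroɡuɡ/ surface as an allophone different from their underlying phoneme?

Segments that undergo a rule: /d/ → [ð] (rule 1); /r/ → [ɾ] (rule 2); /ɡ/ → [ɣ] (rule 1).
All other segments surface unchanged.

3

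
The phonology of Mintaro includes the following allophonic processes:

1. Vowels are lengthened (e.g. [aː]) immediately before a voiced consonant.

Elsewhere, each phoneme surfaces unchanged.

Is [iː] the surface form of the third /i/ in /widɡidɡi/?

/i/ (word-final) fails the environment for rule 1, so it stays [i].
The actual realization is [i], not [iː].

No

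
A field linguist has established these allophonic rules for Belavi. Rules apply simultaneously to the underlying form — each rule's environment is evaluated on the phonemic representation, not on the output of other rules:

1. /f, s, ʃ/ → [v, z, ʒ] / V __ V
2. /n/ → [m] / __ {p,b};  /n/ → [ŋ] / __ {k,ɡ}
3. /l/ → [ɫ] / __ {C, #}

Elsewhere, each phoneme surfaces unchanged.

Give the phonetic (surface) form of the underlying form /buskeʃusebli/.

[buskeʒuzebli]

/b/ (word-initial): no rule targets it → [b].
/u/ stays [u].
/s/ — between /u/ and /k/; rule 1 does not apply here → [s].
/k/ (between /s/ and /e/) is unaffected → [k].
/e/ (between /k/ and /ʃ/): no rule targets it → [e].
/ʃ/ — between /e/ and /u/, between two vowels — surfaces as [ʒ] (rule 1).
/u/ (between /ʃ/ and /s/) is unaffected → [u].
/s/ (between /u/ and /e/): between two vowels, so rule 1 applies → [z].
/e/ (between /s/ and /b/) is unaffected → [e].
/b/ (between /e/ and /l/): no rule targets it → [b].
/l/ (between /b/ and /i/): rule 3 targets it, but not word-finally or immediately before a consonant → unchanged [l].
/i/ (word-final) is unaffected → [i].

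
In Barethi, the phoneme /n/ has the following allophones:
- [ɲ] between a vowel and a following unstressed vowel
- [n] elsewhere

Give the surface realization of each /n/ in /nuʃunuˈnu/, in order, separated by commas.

Occurrence 1 (position 1): no conditioning environment matches → elsewhere allophone [n].
Occurrence 2 (position 5): between a vowel and a following unstressed vowel → [ɲ].
Occurrence 3 (position 7): no conditioning environment matches → elsewhere allophone [n].

[n], [ɲ], [n]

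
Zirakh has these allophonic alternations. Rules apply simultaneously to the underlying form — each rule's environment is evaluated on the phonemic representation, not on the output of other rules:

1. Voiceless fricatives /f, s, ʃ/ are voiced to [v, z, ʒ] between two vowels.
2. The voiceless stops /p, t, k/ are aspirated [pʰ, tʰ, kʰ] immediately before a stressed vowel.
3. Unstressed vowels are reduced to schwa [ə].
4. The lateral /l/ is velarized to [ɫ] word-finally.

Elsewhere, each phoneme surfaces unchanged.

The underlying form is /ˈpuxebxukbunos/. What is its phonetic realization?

[ˈpʰuxəbxəkbənəs]

/p/ — word-initial, immediately before a stressed vowel — surfaces as [pʰ] (rule 2).
/u/ (between /p/ and /x/): rule 3 targets it, but not in an unstressed syllable → unchanged [u].
/x/ (between /u/ and /e/) is unaffected → [x].
/e/ — between /x/ and /b/, in an unstressed syllable — surfaces as [ə] (rule 3).
/b/ — not in any rule's target class → [b].
/x/ (between /b/ and /u/) is unaffected → [x].
/u/ (between /x/ and /k/) occurs in an unstressed syllable → [ə] by rule 3.
/k/ — between /u/ and /b/; rule 2 does not apply here → [k].
/b/ (between /k/ and /u/) is unaffected → [b].
/u/ — between /b/ and /n/, in an unstressed syllable — surfaces as [ə] (rule 3).
/n/ (between /u/ and /o/) is unaffected → [n].
/o/ (between /n/ and /s/): in an unstressed syllable, so rule 3 applies → [ə].
/s/ (word-final) fails the environment for rule 1, so it stays [s].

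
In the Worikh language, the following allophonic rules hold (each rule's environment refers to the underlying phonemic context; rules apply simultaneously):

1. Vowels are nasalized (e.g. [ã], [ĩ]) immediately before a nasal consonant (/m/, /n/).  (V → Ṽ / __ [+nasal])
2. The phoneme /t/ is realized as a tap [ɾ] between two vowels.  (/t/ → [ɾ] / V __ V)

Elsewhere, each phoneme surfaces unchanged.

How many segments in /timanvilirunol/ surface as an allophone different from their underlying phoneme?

Segments that undergo a rule: /i/ → [ĩ] (rule 1); /a/ → [ã] (rule 1); /u/ → [ũ] (rule 1).
All other segments surface unchanged.

3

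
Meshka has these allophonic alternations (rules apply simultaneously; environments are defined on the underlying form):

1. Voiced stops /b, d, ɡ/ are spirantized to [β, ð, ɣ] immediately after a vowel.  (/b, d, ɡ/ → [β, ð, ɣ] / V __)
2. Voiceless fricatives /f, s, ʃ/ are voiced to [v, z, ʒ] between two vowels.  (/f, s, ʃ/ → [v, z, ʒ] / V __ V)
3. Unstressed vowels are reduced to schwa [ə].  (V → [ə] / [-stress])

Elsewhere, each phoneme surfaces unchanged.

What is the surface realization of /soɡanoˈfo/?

/s/ (word-initial) is in the target of rule 2 but the environment (between two vowels) is not met → [s].
/o/ — between /s/ and /ɡ/, in an unstressed syllable — surfaces as [ə] (rule 3).
/ɡ/ meets the environment for rule 1 (immediately after a vowel) → [ɣ].
/a/ — between /ɡ/ and /n/, in an unstressed syllable — surfaces as [ə] (rule 3).
/n/ (between /a/ and /o/): no rule targets it → [n].
/o/ — between /n/ and /f/, in an unstressed syllable — surfaces as [ə] (rule 3).
Rule 2 applies to /f/ (between /o/ and /o/: between two vowels) → [v].
/o/ (word-final) is in the target of rule 3 but the environment (in an unstressed syllable) is not met → [o].

[səɣənəˈvo]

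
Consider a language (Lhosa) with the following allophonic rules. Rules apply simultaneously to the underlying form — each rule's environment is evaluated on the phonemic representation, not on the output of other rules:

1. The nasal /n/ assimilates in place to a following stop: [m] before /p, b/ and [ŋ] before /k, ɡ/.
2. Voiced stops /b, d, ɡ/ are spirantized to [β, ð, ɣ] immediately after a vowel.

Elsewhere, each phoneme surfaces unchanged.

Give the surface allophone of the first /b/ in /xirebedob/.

/b/ — between /e/ and /e/, immediately after a vowel — surfaces as [β] (rule 2).

[β]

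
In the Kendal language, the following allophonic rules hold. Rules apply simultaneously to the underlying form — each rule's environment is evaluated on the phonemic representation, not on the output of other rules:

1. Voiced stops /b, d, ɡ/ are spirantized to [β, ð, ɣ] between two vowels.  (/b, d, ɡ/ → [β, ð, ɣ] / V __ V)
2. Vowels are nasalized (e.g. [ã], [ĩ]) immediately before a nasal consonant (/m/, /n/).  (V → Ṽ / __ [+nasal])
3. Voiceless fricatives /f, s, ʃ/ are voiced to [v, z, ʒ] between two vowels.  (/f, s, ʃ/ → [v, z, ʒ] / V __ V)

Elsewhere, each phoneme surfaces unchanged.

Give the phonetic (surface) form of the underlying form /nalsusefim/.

[nalsuzevĩm]

/n/ — not in any rule's target class → [n].
/a/ (between /n/ and /l/) is in the target of rule 2 but the environment (before a nasal consonant) is not met → [a].
/l/ — not in any rule's target class → [l].
/s/ (between /l/ and /u/) is in the target of rule 3 but the environment (between two vowels) is not met → [s].
/u/ (between /s/ and /s/) is in the target of rule 2 but the environment (before a nasal consonant) is not met → [u].
Rule 3 applies to /s/ (between /u/ and /e/: between two vowels) → [z].
/e/ (between /s/ and /f/) is in the target of rule 2 but the environment (before a nasal consonant) is not met → [e].
/f/ — between /e/ and /i/, between two vowels — surfaces as [v] (rule 3).
/i/ (between /f/ and /m/) occurs before a nasal consonant → [ĩ] by rule 2.
/m/ — not in any rule's target class → [m].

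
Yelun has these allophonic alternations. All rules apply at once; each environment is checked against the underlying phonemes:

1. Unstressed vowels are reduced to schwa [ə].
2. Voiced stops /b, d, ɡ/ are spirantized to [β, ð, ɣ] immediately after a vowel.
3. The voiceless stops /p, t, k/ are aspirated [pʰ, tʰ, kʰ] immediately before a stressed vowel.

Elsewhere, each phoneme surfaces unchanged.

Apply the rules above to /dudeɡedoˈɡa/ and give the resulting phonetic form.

/d/ (word-initial): rule 2 targets it, but not immediately after a vowel → unchanged [d].
/u/ (between /d/ and /d/): in an unstressed syllable, so rule 1 applies → [ə].
/d/ — between /u/ and /e/, immediately after a vowel — surfaces as [ð] (rule 2).
/e/ — between /d/ and /ɡ/, in an unstressed syllable — surfaces as [ə] (rule 1).
/ɡ/ meets the environment for rule 2 (immediately after a vowel) → [ɣ].
Rule 1 applies to /e/ (between /ɡ/ and /d/: in an unstressed syllable) → [ə].
/d/ — between /e/ and /o/, immediately after a vowel — surfaces as [ð] (rule 2).
Rule 1 applies to /o/ (between /d/ and /ɡ/: in an unstressed syllable) → [ə].
/ɡ/ meets the environment for rule 2 (immediately after a vowel) → [ɣ].
/a/ (word-final) fails the environment for rule 1, so it stays [a].

[dəðəɣəðəˈɣa]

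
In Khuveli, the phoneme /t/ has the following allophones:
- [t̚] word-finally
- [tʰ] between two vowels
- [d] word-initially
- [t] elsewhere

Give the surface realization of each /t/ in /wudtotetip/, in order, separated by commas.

[t], [tʰ], [tʰ]

Occurrence 1 (position 4): no conditioning environment matches → elsewhere allophone [t].
Occurrence 2 (position 6): between two vowels → [tʰ].
Occurrence 3 (position 8): between two vowels → [tʰ].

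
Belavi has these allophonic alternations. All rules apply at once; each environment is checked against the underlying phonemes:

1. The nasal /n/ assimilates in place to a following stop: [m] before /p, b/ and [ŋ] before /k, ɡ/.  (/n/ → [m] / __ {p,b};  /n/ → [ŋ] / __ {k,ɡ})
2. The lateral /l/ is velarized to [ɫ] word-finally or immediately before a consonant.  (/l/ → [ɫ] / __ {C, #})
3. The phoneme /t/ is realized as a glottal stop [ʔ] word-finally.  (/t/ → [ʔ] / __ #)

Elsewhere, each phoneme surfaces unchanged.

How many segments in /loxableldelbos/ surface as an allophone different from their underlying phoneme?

2

Segments that undergo a rule: /l/ → [ɫ] (rule 2); /l/ → [ɫ] (rule 2).
All other segments surface unchanged.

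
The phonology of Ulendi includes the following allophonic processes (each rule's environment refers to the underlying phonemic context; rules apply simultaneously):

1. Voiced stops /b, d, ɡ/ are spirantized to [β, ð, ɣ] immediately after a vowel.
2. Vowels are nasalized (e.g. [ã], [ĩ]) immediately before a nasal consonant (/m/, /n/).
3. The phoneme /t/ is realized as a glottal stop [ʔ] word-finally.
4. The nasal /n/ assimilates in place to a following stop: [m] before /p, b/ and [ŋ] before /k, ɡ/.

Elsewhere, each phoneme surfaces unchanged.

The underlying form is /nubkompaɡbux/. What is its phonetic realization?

[nuβkõmpaɣbux]

/n/ (word-initial): rule 4 targets it, but not before a labial or velar stop → unchanged [n].
/u/ — between /n/ and /b/; rule 2 does not apply here → [u].
/b/ meets the environment for rule 1 (immediately after a vowel) → [β].
/k/ (between /b/ and /o/): no rule targets it → [k].
/o/ (between /k/ and /m/): before a nasal consonant, so rule 2 applies → [õ].
/m/ (between /o/ and /p/) is unaffected → [m].
/p/ — not in any rule's target class → [p].
/a/ (between /p/ and /ɡ/): rule 2 targets it, but not before a nasal consonant → unchanged [a].
/ɡ/ — between /a/ and /b/, immediately after a vowel — surfaces as [ɣ] (rule 1).
/b/ (between /ɡ/ and /u/): rule 1 targets it, but not immediately after a vowel → unchanged [b].
/u/ (between /b/ and /x/) fails the environment for rule 2, so it stays [u].
/x/ (word-final): no rule targets it → [x].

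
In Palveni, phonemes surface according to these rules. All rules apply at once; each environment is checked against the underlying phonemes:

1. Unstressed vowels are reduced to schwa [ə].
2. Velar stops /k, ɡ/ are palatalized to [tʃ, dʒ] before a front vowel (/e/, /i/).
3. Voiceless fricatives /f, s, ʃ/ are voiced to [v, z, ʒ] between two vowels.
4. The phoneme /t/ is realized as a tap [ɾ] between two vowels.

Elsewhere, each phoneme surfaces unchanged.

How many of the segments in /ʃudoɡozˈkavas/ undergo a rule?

4

Segments that undergo a rule: /u/ → [ə] (rule 1); /o/ → [ə] (rule 1); /o/ → [ə] (rule 1); /a/ → [ə] (rule 1).
All other segments surface unchanged.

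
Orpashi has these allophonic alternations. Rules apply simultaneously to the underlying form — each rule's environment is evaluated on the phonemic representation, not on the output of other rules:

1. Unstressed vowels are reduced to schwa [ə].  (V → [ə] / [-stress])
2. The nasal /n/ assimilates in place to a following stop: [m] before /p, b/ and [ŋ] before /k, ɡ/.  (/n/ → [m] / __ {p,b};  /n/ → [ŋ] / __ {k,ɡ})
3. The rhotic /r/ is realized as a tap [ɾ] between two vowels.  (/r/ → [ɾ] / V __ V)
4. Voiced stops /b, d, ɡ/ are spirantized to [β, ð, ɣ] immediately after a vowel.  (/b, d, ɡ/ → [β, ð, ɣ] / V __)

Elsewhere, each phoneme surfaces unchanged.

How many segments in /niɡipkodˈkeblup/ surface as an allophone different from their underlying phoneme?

7

Segments that undergo a rule: /i/ → [ə] (rule 1); /ɡ/ → [ɣ] (rule 4); /i/ → [ə] (rule 1); /o/ → [ə] (rule 1); /d/ → [ð] (rule 4); /b/ → [β] (rule 4); /u/ → [ə] (rule 1).
All other segments surface unchanged.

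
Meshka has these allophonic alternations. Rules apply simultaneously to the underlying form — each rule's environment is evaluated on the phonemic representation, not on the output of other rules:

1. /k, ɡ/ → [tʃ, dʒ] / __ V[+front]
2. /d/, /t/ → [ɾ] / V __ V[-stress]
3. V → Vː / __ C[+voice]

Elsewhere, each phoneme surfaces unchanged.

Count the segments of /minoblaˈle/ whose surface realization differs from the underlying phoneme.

3

Segments that undergo a rule: /i/ → [iː] (rule 3); /o/ → [oː] (rule 3); /a/ → [aː] (rule 3).
All other segments surface unchanged.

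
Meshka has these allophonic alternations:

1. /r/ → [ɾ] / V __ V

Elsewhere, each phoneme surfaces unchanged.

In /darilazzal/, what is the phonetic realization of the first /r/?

[ɾ]

/r/ meets the environment for rule 1 (between two vowels) → [ɾ].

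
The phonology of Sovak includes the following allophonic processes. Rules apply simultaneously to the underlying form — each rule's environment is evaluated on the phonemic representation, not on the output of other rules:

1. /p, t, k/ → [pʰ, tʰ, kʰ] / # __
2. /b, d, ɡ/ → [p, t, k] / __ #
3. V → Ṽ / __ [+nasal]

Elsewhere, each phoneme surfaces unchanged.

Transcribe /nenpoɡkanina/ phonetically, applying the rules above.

[nẽnpoɡkãnĩna]

/e/ (between /n/ and /n/) occurs before a nasal consonant → [ẽ] by rule 3.
/p/ (between /n/ and /o/) is in the target of rule 1 but the environment (word-initially) is not met → [p].
/o/ (between /p/ and /ɡ/) is in the target of rule 3 but the environment (before a nasal consonant) is not met → [o].
/ɡ/ (between /o/ and /k/) fails the environment for rule 2, so it stays [ɡ].
/k/ (between /ɡ/ and /a/): rule 1 targets it, but not word-initially → unchanged [k].
/a/ — between /k/ and /n/, before a nasal consonant — surfaces as [ã] (rule 3).
Rule 3 applies to /i/ (between /n/ and /n/: before a nasal consonant) → [ĩ].
/a/ (word-final) fails the environment for rule 3, so it stays [a].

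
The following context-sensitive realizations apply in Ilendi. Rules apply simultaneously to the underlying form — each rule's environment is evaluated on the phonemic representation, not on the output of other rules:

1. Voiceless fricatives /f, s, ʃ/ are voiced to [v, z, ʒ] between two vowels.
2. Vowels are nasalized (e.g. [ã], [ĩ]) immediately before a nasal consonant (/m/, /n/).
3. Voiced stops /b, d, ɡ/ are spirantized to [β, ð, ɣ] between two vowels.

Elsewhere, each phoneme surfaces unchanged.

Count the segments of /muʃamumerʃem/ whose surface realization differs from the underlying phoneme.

Segments that undergo a rule: /ʃ/ → [ʒ] (rule 1); /a/ → [ã] (rule 2); /u/ → [ũ] (rule 2); /e/ → [ẽ] (rule 2).
All other segments surface unchanged.

4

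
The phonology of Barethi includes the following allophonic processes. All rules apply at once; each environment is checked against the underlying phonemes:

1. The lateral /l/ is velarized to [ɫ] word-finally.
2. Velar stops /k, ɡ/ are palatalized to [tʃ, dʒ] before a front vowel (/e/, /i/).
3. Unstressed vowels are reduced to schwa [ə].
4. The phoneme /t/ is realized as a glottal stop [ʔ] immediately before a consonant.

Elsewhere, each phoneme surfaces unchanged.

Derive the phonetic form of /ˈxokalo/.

/x/ (word-initial) is unaffected → [x].
/o/ (between /x/ and /k/) fails the environment for rule 3, so it stays [o].
/k/ (between /o/ and /a/): rule 2 targets it, but not before a front vowel → unchanged [k].
/a/ meets the environment for rule 3 (in an unstressed syllable) → [ə].
/l/ — between /a/ and /o/; rule 1 does not apply here → [l].
/o/ (word-final) occurs in an unstressed syllable → [ə] by rule 3.

[ˈxokələ]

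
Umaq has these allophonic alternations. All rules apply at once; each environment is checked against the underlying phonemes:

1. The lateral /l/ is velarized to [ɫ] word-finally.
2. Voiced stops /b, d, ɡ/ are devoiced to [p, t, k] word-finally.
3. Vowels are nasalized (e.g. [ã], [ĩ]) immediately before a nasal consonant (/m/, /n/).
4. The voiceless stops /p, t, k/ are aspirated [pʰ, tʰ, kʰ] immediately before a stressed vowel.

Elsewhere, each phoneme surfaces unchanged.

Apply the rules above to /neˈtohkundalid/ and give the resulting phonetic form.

/n/ (word-initial): no rule targets it → [n].
/e/ (between /n/ and /t/) is in the target of rule 3 but the environment (before a nasal consonant) is not met → [e].
/t/ (between /e/ and /o/): immediately before a stressed vowel, so rule 4 applies → [tʰ].
/o/ (between /t/ and /h/): rule 3 targets it, but not before a nasal consonant → unchanged [o].
/h/ (between /o/ and /k/): no rule targets it → [h].
/k/ — between /h/ and /u/; rule 4 does not apply here → [k].
/u/ (between /k/ and /n/) occurs before a nasal consonant → [ũ] by rule 3.
/n/ — not in any rule's target class → [n].
/d/ (between /n/ and /a/): rule 2 targets it, but not word-finally → unchanged [d].
/a/ (between /d/ and /l/) is in the target of rule 3 but the environment (before a nasal consonant) is not met → [a].
/l/ (between /a/ and /i/): rule 1 targets it, but not word-finally → unchanged [l].
/i/ (between /l/ and /d/) is in the target of rule 3 but the environment (before a nasal consonant) is not met → [i].
/d/ (word-final): word-finally, so rule 2 applies → [t].

[neˈtʰohkũndalit]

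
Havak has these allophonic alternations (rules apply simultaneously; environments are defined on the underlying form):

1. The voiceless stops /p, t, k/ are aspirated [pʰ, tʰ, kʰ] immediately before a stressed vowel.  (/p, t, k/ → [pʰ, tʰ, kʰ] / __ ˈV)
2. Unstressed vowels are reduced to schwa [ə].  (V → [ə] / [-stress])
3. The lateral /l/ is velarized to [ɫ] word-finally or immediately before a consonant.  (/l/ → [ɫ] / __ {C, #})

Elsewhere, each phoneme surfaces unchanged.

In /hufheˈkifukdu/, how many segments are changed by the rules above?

5

Segments that undergo a rule: /u/ → [ə] (rule 2); /e/ → [ə] (rule 2); /k/ → [kʰ] (rule 1); /u/ → [ə] (rule 2); /u/ → [ə] (rule 2).
All other segments surface unchanged.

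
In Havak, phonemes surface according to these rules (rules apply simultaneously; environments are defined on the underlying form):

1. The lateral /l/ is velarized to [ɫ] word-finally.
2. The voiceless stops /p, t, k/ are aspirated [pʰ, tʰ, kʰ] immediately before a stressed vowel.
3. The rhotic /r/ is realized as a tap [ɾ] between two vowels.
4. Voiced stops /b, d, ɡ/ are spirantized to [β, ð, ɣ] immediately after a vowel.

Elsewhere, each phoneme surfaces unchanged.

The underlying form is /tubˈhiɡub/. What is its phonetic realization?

[tuβˈhiɣuβ]

/t/ — word-initial; rule 2 does not apply here → [t].
/u/ (between /t/ and /b/) is unaffected → [u].
/b/ — between /u/ and /h/, immediately after a vowel — surfaces as [β] (rule 4).
/h/ — not in any rule's target class → [h].
/i/ (between /h/ and /ɡ/) is unaffected → [i].
Rule 4 applies to /ɡ/ (between /i/ and /u/: immediately after a vowel) → [ɣ].
/u/ — not in any rule's target class → [u].
/b/ (word-final) occurs immediately after a vowel → [β] by rule 4.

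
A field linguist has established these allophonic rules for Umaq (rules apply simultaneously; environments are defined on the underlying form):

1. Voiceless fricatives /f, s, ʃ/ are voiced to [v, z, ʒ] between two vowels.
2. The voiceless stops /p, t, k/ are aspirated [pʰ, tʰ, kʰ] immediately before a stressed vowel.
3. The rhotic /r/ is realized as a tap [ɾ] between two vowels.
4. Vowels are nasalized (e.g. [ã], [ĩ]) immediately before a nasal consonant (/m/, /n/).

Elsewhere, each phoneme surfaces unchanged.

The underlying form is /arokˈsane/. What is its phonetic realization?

[aɾokˈsãne]

/a/ (word-initial) is in the target of rule 4 but the environment (before a nasal consonant) is not met → [a].
/r/ (between /a/ and /o/): between two vowels, so rule 3 applies → [ɾ].
/o/ (between /r/ and /k/): rule 4 targets it, but not before a nasal consonant → unchanged [o].
/k/ — between /o/ and /s/; rule 2 does not apply here → [k].
/s/ (between /k/ and /a/) fails the environment for rule 1, so it stays [s].
/a/ meets the environment for rule 4 (before a nasal consonant) → [ã].
/e/ (word-final) is in the target of rule 4 but the environment (before a nasal consonant) is not met → [e].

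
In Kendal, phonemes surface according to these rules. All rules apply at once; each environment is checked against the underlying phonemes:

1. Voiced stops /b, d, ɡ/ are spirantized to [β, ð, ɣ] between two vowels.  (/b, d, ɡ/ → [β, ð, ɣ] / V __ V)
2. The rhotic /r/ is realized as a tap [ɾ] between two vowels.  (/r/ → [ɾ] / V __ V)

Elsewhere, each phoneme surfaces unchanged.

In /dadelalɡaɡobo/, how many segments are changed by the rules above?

3

Segments that undergo a rule: /d/ → [ð] (rule 1); /ɡ/ → [ɣ] (rule 1); /b/ → [β] (rule 1).
All other segments surface unchanged.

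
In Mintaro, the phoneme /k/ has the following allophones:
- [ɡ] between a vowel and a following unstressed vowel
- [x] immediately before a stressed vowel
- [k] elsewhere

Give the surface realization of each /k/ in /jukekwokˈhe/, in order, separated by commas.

[ɡ], [k], [k]

Occurrence 1 (position 3): between a vowel and a following unstressed vowel → [ɡ].
Occurrence 2 (position 5): no conditioning environment matches → elsewhere allophone [k].
Occurrence 3 (position 8): no conditioning environment matches → elsewhere allophone [k].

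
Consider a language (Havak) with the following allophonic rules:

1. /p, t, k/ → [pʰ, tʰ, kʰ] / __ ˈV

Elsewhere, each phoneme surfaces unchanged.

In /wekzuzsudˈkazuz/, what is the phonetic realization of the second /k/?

/k/ (between /d/ and /a/): immediately before a stressed vowel, so rule 1 applies → [kʰ].

[kʰ]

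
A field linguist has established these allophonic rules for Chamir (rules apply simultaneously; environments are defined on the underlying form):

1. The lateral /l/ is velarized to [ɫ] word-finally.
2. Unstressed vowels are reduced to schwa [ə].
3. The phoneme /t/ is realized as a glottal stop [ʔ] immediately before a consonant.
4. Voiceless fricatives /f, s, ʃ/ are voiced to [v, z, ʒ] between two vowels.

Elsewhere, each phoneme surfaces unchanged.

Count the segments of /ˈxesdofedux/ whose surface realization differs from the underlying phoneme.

Segments that undergo a rule: /o/ → [ə] (rule 2); /f/ → [v] (rule 4); /e/ → [ə] (rule 2); /u/ → [ə] (rule 2).
All other segments surface unchanged.

4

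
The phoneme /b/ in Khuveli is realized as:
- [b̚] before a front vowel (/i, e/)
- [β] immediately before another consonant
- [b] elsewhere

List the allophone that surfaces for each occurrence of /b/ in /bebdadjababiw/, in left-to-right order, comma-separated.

[b̚], [β], [b], [b̚]

Occurrence 1 (position 1): before a front vowel (/i, e/) → [b̚].
Occurrence 2 (position 3): immediately before another consonant → [β].
Occurrence 3 (position 9): no conditioning environment matches → elsewhere allophone [b].
Occurrence 4 (position 11): before a front vowel (/i, e/) → [b̚].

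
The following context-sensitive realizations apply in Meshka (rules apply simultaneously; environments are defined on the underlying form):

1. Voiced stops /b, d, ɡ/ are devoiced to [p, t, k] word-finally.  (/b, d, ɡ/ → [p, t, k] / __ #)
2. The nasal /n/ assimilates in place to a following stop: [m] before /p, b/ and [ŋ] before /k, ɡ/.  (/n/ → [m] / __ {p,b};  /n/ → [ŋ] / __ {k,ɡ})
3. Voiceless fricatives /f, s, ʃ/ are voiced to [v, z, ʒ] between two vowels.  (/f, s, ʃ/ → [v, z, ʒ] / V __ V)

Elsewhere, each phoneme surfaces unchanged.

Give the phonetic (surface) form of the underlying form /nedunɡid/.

/n/ (word-initial): rule 2 targets it, but not before a labial or velar stop → unchanged [n].
/d/ — between /e/ and /u/; rule 1 does not apply here → [d].
Rule 2 applies to /n/ (between /u/ and /ɡ/: before a labial or velar stop) → [ŋ].
/ɡ/ (between /n/ and /i/) is in the target of rule 1 but the environment (word-finally) is not met → [ɡ].
/d/ (word-final) occurs word-finally → [t] by rule 1.

[neduŋɡit]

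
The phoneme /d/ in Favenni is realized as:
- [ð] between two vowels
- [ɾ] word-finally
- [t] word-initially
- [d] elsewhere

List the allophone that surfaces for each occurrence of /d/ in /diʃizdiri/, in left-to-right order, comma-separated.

[t], [d]

Occurrence 1 (position 1): word-initially → [t].
Occurrence 2 (position 6): no conditioning environment matches → elsewhere allophone [d].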